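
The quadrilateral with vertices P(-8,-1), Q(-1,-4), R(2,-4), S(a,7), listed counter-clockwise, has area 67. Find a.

7

The doubled signed area Σ (x_i y_{i+1} − x_{i+1} y_i) is linear in a.
With a=0 it equals 113; the coefficient of a is 3 (from the two edges through S).
So 3·a + 113 = 2·67 = 134 ⇒ a = 7.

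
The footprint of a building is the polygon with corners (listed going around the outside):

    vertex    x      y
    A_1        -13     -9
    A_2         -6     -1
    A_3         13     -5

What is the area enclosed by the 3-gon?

Σ = (-41) + (43) + (-182) = -180
Area = |Σ|/2 = 90.

90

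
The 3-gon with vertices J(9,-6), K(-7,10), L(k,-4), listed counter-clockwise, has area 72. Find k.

-2

Write out the shoelace sum; only the two edges meeting at L involve k:
2·Area = [((-7)·(-4) − k·10) + (k·(-6) − 9·(-4))] + 48
       = -16·k + 112 = 144
⇒ k = -2.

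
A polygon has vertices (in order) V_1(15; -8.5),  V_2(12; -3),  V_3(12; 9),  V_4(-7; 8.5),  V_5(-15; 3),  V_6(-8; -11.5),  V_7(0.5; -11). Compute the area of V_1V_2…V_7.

461.75

Cross-terms: 57, 144, 165, 106.5, 196.5, 93.75, 160.75  ⇒  Σ = 923.5
Area = |Σ|/2 = 461.75.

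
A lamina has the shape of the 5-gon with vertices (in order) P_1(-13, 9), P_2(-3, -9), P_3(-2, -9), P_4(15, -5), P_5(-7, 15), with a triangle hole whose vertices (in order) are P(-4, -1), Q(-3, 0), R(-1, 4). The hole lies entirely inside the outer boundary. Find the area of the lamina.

309

Outer boundary:
Apply the shoelace formula: 2A = Σ (x_i·y_{i+1} − x_{i+1}·y_i), indices taken mod 5.
Cross-terms: 144, 9, 145, 190, 132  ⇒  Σ = 620
Area = |Σ|/2 = 310.
Hole:
Apply Gauss's area formula: 2A = Σ (x_i·y_{i+1} − x_{i+1}·y_i), indices taken mod 3.
Σ = (-3) + (-12) + (17) = 2
Area = |Σ|/2 = 1.
Net area = 310 − 1 = 309.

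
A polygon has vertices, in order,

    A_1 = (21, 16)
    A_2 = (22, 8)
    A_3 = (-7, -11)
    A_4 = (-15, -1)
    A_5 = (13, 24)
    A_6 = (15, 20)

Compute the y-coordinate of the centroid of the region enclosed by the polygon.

Apply the surveyor's formula. First the cross-terms c_i = x_i·y_{i+1} − x_{i+1}·y_i:
  -184, -186, -158, -347, -100, -180  ⇒  2A = -1155, A = -577.5.
Then Σ (y_i + y_{i+1})·c_i = -20823, so ȳ = -20823 / (6·(-577.5)) = 631/105.

631/105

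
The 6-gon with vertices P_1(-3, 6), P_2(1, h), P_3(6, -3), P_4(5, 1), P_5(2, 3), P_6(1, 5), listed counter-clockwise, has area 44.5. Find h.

The doubled signed area Σ (x_i y_{i+1} − x_{i+1} y_i) is linear in h.
With h=0 it equals 53; the coefficient of h is -9 (from the two edges through P_2).
So -9·h + 53 = 2·44.5 = 89 ⇒ h = -4.

-4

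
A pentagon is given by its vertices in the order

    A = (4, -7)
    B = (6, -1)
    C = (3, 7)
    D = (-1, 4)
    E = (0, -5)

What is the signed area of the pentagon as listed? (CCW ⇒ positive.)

63.5

Apply the surveyor's formula: 2A = Σ (x_i·y_{i+1} − x_{i+1}·y_i), indices taken mod 5.
A→B: (4)(-1) − (6)(-7) = 38
B→C: (6)(7) − (3)(-1) = 45
C→D: (3)(4) − (-1)(7) = 19
D→E: (-1)(-5) − (0)(4) = 5
E→A: (0)(-7) − (4)(-5) = 20
Σ = 127
Signed area = Σ/2 = 63.5 (positive ⇒ counter-clockwise traversal).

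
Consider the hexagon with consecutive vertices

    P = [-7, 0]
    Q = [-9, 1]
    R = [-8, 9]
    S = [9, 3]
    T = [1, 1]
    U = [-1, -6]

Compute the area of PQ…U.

113

Cross-terms: -7, -73, -105, 6, -5, -42  ⇒  Σ = -226
Area = |Σ|/2 = 113.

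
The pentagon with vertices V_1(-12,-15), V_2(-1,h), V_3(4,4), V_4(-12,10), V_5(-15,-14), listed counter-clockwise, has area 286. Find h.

-8

Write out the shoelace sum; only the two edges meeting at V_2 involve h:
2·Area = [((-12)·h − (-1)·(-15)) + ((-1)·4 − 4·h)] + 463
       = -16·h + 444 = 572
⇒ h = -8.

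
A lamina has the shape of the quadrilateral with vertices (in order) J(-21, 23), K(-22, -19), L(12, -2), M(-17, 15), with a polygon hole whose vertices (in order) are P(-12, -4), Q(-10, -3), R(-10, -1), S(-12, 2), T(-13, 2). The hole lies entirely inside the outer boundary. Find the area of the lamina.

Outer boundary:
Apply the surveyor's formula: 2A = Σ (x_i·y_{i+1} − x_{i+1}·y_i), indices taken mod 4.
J→K: (-21)(-19) − (-22)(23) = 905
K→L: (-22)(-2) − (12)(-19) = 272
L→M: (12)(15) − (-17)(-2) = 146
M→J: (-17)(23) − (-21)(15) = -76
Σ = 1247
Area = |Σ|/2 = 623.5.
Hole:
Apply Gauss's area formula: 2A = Σ (x_i·y_{i+1} − x_{i+1}·y_i), indices taken mod 5.
Cross-terms: -4, -20, -32, 2, 76  ⇒  Σ = 22
Area = |Σ|/2 = 11.
Net area = 623.5 − 11 = 612.5.

612.5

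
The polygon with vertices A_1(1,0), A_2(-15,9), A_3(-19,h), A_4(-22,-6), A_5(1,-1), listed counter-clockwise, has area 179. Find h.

5

The doubled signed area Σ (x_i y_{i+1} − x_{i+1} y_i) is linear in h.
With h=0 it equals 323; the coefficient of h is 7 (from the two edges through A_3).
So 7·h + 323 = 2·179 = 358 ⇒ h = 5.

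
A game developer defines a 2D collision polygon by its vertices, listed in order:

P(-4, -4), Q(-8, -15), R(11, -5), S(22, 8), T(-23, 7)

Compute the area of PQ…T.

P→Q: (-4)(-15) − (-8)(-4) = 28
Q→R: (-8)(-5) − (11)(-15) = 205
R→S: (11)(8) − (22)(-5) = 198
S→T: (22)(7) − (-23)(8) = 338
T→P: (-23)(-4) − (-4)(7) = 120
Σ = 889
Area = |Σ|/2 = 444.5.

444.5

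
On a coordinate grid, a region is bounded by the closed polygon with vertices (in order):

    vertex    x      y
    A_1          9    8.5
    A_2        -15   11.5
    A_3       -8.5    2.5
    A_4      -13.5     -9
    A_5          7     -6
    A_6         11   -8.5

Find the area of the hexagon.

Apply the shoelace formula: 2A = Σ (x_i·y_{i+1} − x_{i+1}·y_i), indices taken mod 6.
Cross-terms: 231, 60.25, 110.25, 144, 6.5, 170  ⇒  Σ = 722
Area = |Σ|/2 = 361.

361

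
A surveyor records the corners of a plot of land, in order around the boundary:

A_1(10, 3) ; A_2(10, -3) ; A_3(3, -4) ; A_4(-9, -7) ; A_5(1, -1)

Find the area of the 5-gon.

59.5

A_1→A_2: (10)(-3) − (10)(3) = -60
A_2→A_3: (10)(-4) − (3)(-3) = -31
A_3→A_4: (3)(-7) − (-9)(-4) = -57
A_4→A_5: (-9)(-1) − (1)(-7) = 16
A_5→A_1: (1)(3) − (10)(-1) = 13
Σ = -119
Area = |Σ|/2 = 59.5.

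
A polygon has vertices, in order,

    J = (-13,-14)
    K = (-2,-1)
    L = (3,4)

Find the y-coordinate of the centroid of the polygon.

Apply the shoelace formula. First the cross-terms c_i = x_i·y_{i+1} − x_{i+1}·y_i:
  -15, -5, 10  ⇒  2A = -10, A = -5.
Then Σ (y_i + y_{i+1})·c_i = 110, so ȳ = 110 / (6·(-5)) = -11/3.

-11/3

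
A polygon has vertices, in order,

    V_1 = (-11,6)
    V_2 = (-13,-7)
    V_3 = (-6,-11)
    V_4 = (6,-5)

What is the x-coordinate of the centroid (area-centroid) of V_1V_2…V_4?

Apply Gauss's area formula. First the cross-terms c_i = x_i·y_{i+1} − x_{i+1}·y_i:
  155, 101, 96, -19  ⇒  2A = 333, A = 166.5.
Then Σ (x_i + x_{i+1})·c_i = -5544, so x̄ = -5544 / (6·166.5) = -616/111.

-616/111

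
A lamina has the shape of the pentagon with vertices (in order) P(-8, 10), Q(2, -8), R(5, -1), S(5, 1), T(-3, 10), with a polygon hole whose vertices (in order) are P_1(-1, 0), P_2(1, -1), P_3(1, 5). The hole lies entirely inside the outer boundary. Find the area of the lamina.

Outer boundary:
Apply Gauss's area formula: 2A = Σ (x_i·y_{i+1} − x_{i+1}·y_i), indices taken mod 5.
P→Q: (-8)(-8) − (2)(10) = 44
Q→R: (2)(-1) − (5)(-8) = 38
R→S: (5)(1) − (5)(-1) = 10
S→T: (5)(10) − (-3)(1) = 53
T→P: (-3)(10) − (-8)(10) = 50
Σ = 195
Area = |Σ|/2 = 97.5.
Hole:
Apply the shoelace formula: 2A = Σ (x_i·y_{i+1} − x_{i+1}·y_i), indices taken mod 3.
Σ = (1) + (6) + (5) = 12
Area = |Σ|/2 = 6.
Net area = 97.5 − 6 = 91.5.

91.5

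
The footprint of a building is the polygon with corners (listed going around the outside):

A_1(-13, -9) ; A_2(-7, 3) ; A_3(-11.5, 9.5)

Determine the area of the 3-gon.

46.5

A_1→A_2: (-13)(3) − (-7)(-9) = -102
A_2→A_3: (-7)(9.5) − (-11.5)(3) = -32
A_3→A_1: (-11.5)(-9) − (-13)(9.5) = 227
Σ = 93
Area = |Σ|/2 = 46.5.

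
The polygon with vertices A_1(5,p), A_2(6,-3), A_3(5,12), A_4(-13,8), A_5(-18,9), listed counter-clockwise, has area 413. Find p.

Write out the shoelace sum; only the two edges meeting at A_1 involve p:
2·Area = [((-18)·p − 5·9) + (5·(-3) − 6·p)] + 310
       = -24·p + 250 = 826
⇒ p = -24.

-24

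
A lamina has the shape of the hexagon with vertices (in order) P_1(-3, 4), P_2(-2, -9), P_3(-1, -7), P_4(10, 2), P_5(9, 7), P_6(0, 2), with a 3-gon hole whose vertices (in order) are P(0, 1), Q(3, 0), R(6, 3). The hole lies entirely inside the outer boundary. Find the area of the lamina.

Outer boundary:
Apply Gauss's area formula: 2A = Σ (x_i·y_{i+1} − x_{i+1}·y_i), indices taken mod 6.
P_1→P_2: (-3)(-9) − (-2)(4) = 35
P_2→P_3: (-2)(-7) − (-1)(-9) = 5
P_3→P_4: (-1)(2) − (10)(-7) = 68
P_4→P_5: (10)(7) − (9)(2) = 52
P_5→P_6: (9)(2) − (0)(7) = 18
P_6→P_1: (0)(4) − (-3)(2) = 6
Σ = 184
Area = |Σ|/2 = 92.
Hole:
Apply the shoelace (surveyor's) formula: 2A = Σ (x_i·y_{i+1} − x_{i+1}·y_i), indices taken mod 3.
Σ = (-3) + (9) + (6) = 12
Area = |Σ|/2 = 6.
Net area = 92 − 6 = 86.

86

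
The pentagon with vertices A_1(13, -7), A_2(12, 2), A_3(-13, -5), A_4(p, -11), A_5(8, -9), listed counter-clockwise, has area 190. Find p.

The doubled signed area Σ (x_i y_{i+1} − x_{i+1} y_i) is linear in p.
With p=0 it equals 368; the coefficient of p is -4 (from the two edges through A_4).
So -4·p + 368 = 2·190 = 380 ⇒ p = -3.

-3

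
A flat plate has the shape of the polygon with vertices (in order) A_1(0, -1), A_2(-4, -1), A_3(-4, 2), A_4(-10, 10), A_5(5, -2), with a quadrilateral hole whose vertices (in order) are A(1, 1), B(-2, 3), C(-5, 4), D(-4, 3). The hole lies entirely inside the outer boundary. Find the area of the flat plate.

32.5

Outer boundary:
Cross-terms: -4, -12, -20, -30, -5  ⇒  Σ = -71
Area = |Σ|/2 = 35.5.
Hole:
Apply Gauss's area formula: 2A = Σ (x_i·y_{i+1} − x_{i+1}·y_i), indices taken mod 4.
Σ = (5) + (7) + (1) + (-7) = 6
Area = |Σ|/2 = 3.
Net area = 35.5 − 3 = 32.5.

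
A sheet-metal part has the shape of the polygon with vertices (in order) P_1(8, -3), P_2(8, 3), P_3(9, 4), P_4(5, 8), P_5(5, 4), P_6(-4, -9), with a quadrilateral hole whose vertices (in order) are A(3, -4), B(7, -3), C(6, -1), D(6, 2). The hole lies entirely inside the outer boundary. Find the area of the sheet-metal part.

61

Outer boundary:
P_1→P_2: (8)(3) − (8)(-3) = 48
P_2→P_3: (8)(4) − (9)(3) = 5
P_3→P_4: (9)(8) − (5)(4) = 52
P_4→P_5: (5)(4) − (5)(8) = -20
P_5→P_6: (5)(-9) − (-4)(4) = -29
P_6→P_1: (-4)(-3) − (8)(-9) = 84
Σ = 140
Area = |Σ|/2 = 70.
Hole:
A→B: (3)(-3) − (7)(-4) = 19
B→C: (7)(-1) − (6)(-3) = 11
C→D: (6)(2) − (6)(-1) = 18
D→A: (6)(-4) − (3)(2) = -30
Σ = 18
Area = |Σ|/2 = 9.
Net area = 70 − 9 = 61.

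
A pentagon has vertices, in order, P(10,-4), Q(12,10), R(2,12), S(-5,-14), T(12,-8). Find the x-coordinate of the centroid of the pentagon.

Apply the shoelace (surveyor's) formula. First the cross-terms c_i = x_i·y_{i+1} − x_{i+1}·y_i:
  148, 124, 32, 208, 32  ⇒  2A = 544, A = 272.
Then Σ (x_i + x_{i+1})·c_i = 7056, so x̄ = 7056 / (6·272) = 147/34.

147/34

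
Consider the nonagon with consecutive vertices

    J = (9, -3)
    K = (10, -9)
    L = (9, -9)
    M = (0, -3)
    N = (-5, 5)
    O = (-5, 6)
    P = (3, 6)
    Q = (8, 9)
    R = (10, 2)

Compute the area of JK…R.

149

Apply Gauss's area formula: 2A = Σ (x_i·y_{i+1} − x_{i+1}·y_i), indices taken mod 9.
J→K: (9)(-9) − (10)(-3) = -51
K→L: (10)(-9) − (9)(-9) = -9
L→M: (9)(-3) − (0)(-9) = -27
M→N: (0)(5) − (-5)(-3) = -15
N→O: (-5)(6) − (-5)(5) = -5
O→P: (-5)(6) − (3)(6) = -48
P→Q: (3)(9) − (8)(6) = -21
Q→R: (8)(2) − (10)(9) = -74
R→J: (10)(-3) − (9)(2) = -48
Σ = -298
Area = |Σ|/2 = 149.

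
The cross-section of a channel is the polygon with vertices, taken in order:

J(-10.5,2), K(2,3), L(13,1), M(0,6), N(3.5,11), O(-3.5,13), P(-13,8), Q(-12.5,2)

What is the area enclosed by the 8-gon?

139.75

Σ = (-35.5) + (-37) + (78) + (-21) + (84) + (141) + (74) + (-4) = 279.5
Area = |Σ|/2 = 139.75.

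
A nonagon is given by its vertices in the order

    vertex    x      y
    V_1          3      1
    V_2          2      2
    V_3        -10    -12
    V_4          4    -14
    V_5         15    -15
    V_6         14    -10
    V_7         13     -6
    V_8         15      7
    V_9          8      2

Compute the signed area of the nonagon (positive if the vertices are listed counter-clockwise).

Cross-terms: 4, -4, 188, 150, 60, 46, 181, -26, 2  ⇒  Σ = 601
Signed area = Σ/2 = 300.5 (positive ⇒ counter-clockwise traversal).

300.5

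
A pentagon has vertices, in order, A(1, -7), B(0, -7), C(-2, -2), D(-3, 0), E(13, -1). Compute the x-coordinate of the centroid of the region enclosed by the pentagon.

Apply the shoelace (surveyor's) formula. First the cross-terms c_i = x_i·y_{i+1} − x_{i+1}·y_i:
  -7, -14, -6, 3, -90  ⇒  2A = -114, A = -57.
Then Σ (x_i + x_{i+1})·c_i = -1179, so x̄ = -1179 / (6·(-57)) = 131/38.

131/38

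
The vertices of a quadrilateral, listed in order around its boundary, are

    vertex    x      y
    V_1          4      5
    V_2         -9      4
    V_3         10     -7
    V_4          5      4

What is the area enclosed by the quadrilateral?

84

Apply the shoelace formula: 2A = Σ (x_i·y_{i+1} − x_{i+1}·y_i), indices taken mod 4.
Σ = (61) + (23) + (75) + (9) = 168
Area = |Σ|/2 = 84.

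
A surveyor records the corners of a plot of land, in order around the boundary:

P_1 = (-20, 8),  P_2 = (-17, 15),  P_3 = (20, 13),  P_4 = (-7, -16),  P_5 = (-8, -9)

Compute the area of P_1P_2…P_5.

611.5

Cross-terms: -164, -521, -229, -65, -244  ⇒  Σ = -1223
Area = |Σ|/2 = 611.5.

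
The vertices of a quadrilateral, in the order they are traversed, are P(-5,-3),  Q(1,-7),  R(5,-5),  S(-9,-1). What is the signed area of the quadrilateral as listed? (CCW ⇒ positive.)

20

Σ = (38) + (30) + (-50) + (22) = 40
Signed area = Σ/2 = 20 (positive ⇒ counter-clockwise traversal).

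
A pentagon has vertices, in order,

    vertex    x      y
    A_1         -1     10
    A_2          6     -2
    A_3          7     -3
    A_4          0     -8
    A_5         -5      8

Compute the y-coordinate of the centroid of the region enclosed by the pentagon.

73/75

Apply the shoelace (surveyor's) formula. First the cross-terms c_i = x_i·y_{i+1} − x_{i+1}·y_i:
  -58, -4, -56, -40, -42  ⇒  2A = -200, A = -100.
Then Σ (y_i + y_{i+1})·c_i = -584, so ȳ = -584 / (6·(-100)) = 73/75.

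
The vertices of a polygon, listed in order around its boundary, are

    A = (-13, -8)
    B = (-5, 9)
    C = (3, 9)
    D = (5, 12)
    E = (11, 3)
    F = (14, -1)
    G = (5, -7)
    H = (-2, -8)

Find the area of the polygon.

321.5

Apply the shoelace (surveyor's) formula: 2A = Σ (x_i·y_{i+1} − x_{i+1}·y_i), indices taken mod 8.
Σ = (-157) + (-72) + (-9) + (-117) + (-53) + (-93) + (-54) + (-88) = -643
Area = |Σ|/2 = 321.5.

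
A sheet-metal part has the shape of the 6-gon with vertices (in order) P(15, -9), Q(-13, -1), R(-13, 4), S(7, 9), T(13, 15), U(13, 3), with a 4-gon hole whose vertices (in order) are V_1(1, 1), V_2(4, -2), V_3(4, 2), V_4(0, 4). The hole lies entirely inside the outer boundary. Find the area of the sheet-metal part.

Outer boundary:
Σ = (-132) + (-65) + (-145) + (-12) + (-156) + (-162) = -672
Area = |Σ|/2 = 336.
Hole:
Σ = (-6) + (16) + (16) + (-4) = 22
Area = |Σ|/2 = 11.
Net area = 336 − 11 = 325.

325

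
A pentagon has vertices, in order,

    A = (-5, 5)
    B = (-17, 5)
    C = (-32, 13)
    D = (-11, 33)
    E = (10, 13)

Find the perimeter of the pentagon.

|AB| = √((-12)² + (0)²) = √144 = 12
|BC| = √((-15)² + (8)²) = √289 = 17
|CD| = √((21)² + (20)²) = √841 = 29
|DE| = √((21)² + (-20)²) = √841 = 29
|EA| = √((-15)² + (-8)²) = √289 = 17
Perimeter = 12 + 17 + 29 + 29 + 17 = 104.

104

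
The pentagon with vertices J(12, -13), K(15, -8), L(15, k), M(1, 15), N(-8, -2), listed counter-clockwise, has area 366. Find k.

Write out the shoelace sum; only the two edges meeting at L involve k:
2·Area = [(15·k − 15·(-8)) + (15·15 − 1·k)] + 345
       = 14·k + 690 = 732
⇒ k = 3.

3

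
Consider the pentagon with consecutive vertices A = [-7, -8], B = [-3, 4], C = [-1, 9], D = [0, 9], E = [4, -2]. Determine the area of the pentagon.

Apply the surveyor's formula: 2A = Σ (x_i·y_{i+1} − x_{i+1}·y_i), indices taken mod 5.
Cross-terms: -52, -23, -9, -36, -46  ⇒  Σ = -166
Area = |Σ|/2 = 83.

83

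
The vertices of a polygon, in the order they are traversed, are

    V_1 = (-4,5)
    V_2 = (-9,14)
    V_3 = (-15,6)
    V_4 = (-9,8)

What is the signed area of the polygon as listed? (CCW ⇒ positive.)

33

Cross-terms: -11, 156, -66, -13  ⇒  Σ = 66
Signed area = Σ/2 = 33 (positive ⇒ counter-clockwise traversal).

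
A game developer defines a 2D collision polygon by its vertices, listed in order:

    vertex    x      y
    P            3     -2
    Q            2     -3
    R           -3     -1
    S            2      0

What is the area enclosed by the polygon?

Σ = (-5) + (-11) + (2) + (-4) = -18
Area = |Σ|/2 = 9.

9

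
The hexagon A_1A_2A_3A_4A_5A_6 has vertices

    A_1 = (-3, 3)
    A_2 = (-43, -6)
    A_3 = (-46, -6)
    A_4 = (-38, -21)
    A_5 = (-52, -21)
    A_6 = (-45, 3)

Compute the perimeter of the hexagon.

|A_1A_2| = √((-40)² + (-9)²) = √1681 = 41
|A_2A_3| = √((-3)² + (0)²) = √9 = 3
|A_3A_4| = √((8)² + (-15)²) = √289 = 17
|A_4A_5| = √((-14)² + (0)²) = √196 = 14
|A_5A_6| = √((7)² + (24)²) = √625 = 25
|A_6A_1| = √((42)² + (0)²) = √1764 = 42
Perimeter = 41 + 3 + 17 + 14 + 25 + 42 = 142.

142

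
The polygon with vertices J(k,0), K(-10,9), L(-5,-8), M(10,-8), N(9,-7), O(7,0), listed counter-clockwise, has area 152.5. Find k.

Write out the shoelace sum; only the two edges meeting at J involve k:
2·Area = [(7·0 − k·0) + (k·9 − (-10)·0)] + 296
       = 9·k + 296 = 305
⇒ k = 1.

1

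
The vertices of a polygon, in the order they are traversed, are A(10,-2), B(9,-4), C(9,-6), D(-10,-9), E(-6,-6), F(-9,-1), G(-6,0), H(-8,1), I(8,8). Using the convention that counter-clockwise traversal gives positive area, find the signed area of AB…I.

-201.5

Apply the shoelace (surveyor's) formula: 2A = Σ (x_i·y_{i+1} − x_{i+1}·y_i), indices taken mod 9.
Σ = (-22) + (-18) + (-141) + (6) + (-48) + (-6) + (-6) + (-72) + (-96) = -403
Signed area = Σ/2 = -201.5 (negative ⇒ clockwise traversal).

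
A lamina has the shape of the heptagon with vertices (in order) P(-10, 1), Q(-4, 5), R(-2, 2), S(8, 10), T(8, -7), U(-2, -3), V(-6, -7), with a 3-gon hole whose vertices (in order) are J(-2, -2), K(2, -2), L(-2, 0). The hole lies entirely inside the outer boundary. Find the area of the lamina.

Outer boundary:
Apply the surveyor's formula: 2A = Σ (x_i·y_{i+1} − x_{i+1}·y_i), indices taken mod 7.
Σ = (-46) + (2) + (-36) + (-136) + (-38) + (-4) + (-76) = -334
Area = |Σ|/2 = 167.
Hole:
Σ = (8) + (-4) + (4) = 8
Area = |Σ|/2 = 4.
Net area = 167 − 4 = 163.

163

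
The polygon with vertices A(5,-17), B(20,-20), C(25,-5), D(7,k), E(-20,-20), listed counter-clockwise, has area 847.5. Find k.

16

The doubled signed area Σ (x_i y_{i+1} − x_{i+1} y_i) is linear in k.
With k=0 it equals 975; the coefficient of k is 45 (from the two edges through D).
So 45·k + 975 = 2·847.5 = 1695 ⇒ k = 16.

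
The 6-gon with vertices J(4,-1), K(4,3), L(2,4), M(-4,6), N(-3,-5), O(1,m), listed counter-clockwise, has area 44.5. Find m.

Write out the shoelace sum; only the two edges meeting at O involve m:
2·Area = [((-3)·m − 1·(-5)) + (1·(-1) − 4·m)] + 92
       = -7·m + 96 = 89
⇒ m = 1.

1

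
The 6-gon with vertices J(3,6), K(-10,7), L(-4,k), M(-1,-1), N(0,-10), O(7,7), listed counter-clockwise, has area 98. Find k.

The doubled signed area Σ (x_i y_{i+1} − x_{i+1} y_i) is linear in k.
With k=0 it equals 214; the coefficient of k is -9 (from the two edges through L).
So -9·k + 214 = 2·98 = 196 ⇒ k = 2.

2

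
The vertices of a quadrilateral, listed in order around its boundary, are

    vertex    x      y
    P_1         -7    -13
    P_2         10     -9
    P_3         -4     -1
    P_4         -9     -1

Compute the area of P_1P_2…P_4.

Apply the surveyor's formula: 2A = Σ (x_i·y_{i+1} − x_{i+1}·y_i), indices taken mod 4.
Σ = (193) + (-46) + (-5) + (110) = 252
Area = |Σ|/2 = 126.

126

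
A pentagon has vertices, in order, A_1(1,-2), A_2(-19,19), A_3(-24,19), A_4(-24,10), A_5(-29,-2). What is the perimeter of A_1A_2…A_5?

|A_1A_2| = √((-20)² + (21)²) = √841 = 29
|A_2A_3| = √((-5)² + (0)²) = √25 = 5
|A_3A_4| = √((0)² + (-9)²) = √81 = 9
|A_4A_5| = √((-5)² + (-12)²) = √169 = 13
|A_5A_1| = √((30)² + (0)²) = √900 = 30
Perimeter = 29 + 5 + 9 + 13 + 30 = 86.

86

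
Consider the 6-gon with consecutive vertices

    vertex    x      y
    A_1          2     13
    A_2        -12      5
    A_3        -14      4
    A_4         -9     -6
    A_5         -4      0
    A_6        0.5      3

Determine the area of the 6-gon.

136.25

Apply the shoelace (surveyor's) formula: 2A = Σ (x_i·y_{i+1} − x_{i+1}·y_i), indices taken mod 6.
Σ = (166) + (22) + (120) + (-24) + (-12) + (0.5) = 272.5
Area = |Σ|/2 = 136.25.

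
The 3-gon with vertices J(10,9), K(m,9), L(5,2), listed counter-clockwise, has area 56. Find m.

Write out the shoelace sum; only the two edges meeting at K involve m:
2·Area = [(10·9 − m·9) + (m·2 − 5·9)] + 25
       = -7·m + 70 = 112
⇒ m = -6.

-6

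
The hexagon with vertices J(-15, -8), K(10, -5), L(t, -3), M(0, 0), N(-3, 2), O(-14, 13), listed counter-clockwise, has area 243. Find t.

13

The doubled signed area Σ (x_i y_{i+1} − x_{i+1} y_i) is linear in t.
With t=0 it equals 421; the coefficient of t is 5 (from the two edges through L).
So 5·t + 421 = 2·243 = 486 ⇒ t = 13.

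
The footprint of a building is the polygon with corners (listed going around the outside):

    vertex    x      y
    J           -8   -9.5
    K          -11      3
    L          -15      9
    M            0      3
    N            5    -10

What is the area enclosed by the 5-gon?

185

J→K: (-8)(3) − (-11)(-9.5) = -128.5
K→L: (-11)(9) − (-15)(3) = -54
L→M: (-15)(3) − (0)(9) = -45
M→N: (0)(-10) − (5)(3) = -15
N→J: (5)(-9.5) − (-8)(-10) = -127.5
Σ = -370
Area = |Σ|/2 = 185.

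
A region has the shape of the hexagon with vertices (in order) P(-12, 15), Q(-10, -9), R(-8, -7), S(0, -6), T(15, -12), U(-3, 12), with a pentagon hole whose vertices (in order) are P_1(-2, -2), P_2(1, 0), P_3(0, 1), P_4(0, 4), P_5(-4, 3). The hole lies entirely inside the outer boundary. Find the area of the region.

Outer boundary:
Cross-terms: 258, -2, 48, 90, 144, 99  ⇒  Σ = 637
Area = |Σ|/2 = 318.5.
Hole:
Apply Gauss's area formula: 2A = Σ (x_i·y_{i+1} − x_{i+1}·y_i), indices taken mod 5.
Σ = (2) + (1) + (0) + (16) + (14) = 33
Area = |Σ|/2 = 16.5.
Net area = 318.5 − 16.5 = 302.

302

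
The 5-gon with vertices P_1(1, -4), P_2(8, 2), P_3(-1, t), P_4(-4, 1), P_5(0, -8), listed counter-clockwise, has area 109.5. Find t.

The doubled signed area Σ (x_i y_{i+1} − x_{i+1} y_i) is linear in t.
With t=0 it equals 75; the coefficient of t is 12 (from the two edges through P_3).
So 12·t + 75 = 2·109.5 = 219 ⇒ t = 12.

12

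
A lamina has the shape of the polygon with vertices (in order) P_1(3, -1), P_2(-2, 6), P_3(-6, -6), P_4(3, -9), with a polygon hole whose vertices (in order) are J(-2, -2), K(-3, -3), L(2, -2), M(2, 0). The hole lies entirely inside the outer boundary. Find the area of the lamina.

Outer boundary:
Cross-terms: 16, 48, 72, 24  ⇒  Σ = 160
Area = |Σ|/2 = 80.
Hole:
J→K: (-2)(-3) − (-3)(-2) = 0
K→L: (-3)(-2) − (2)(-3) = 12
L→M: (2)(0) − (2)(-2) = 4
M→J: (2)(-2) − (-2)(0) = -4
Σ = 12
Area = |Σ|/2 = 6.
Net area = 80 − 6 = 74.

74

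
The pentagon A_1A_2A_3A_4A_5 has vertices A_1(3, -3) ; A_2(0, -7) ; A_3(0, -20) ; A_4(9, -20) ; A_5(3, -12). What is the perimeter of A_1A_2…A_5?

|A_1A_2| = √((-3)² + (-4)²) = √25 = 5
|A_2A_3| = √((0)² + (-13)²) = √169 = 13
|A_3A_4| = √((9)² + (0)²) = √81 = 9
|A_4A_5| = √((-6)² + (8)²) = √100 = 10
|A_5A_1| = √((0)² + (9)²) = √81 = 9
Perimeter = 5 + 13 + 9 + 10 + 9 = 46.

46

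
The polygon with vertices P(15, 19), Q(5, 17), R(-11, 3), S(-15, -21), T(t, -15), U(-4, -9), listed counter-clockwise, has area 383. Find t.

-8

The doubled signed area Σ (x_i y_{i+1} − x_{i+1} y_i) is linear in t.
With t=0 it equals 862; the coefficient of t is 12 (from the two edges through T).
So 12·t + 862 = 2·383 = 766 ⇒ t = -8.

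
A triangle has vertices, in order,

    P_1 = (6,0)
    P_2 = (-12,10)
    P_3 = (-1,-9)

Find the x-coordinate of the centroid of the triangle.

Apply the shoelace formula. First the cross-terms c_i = x_i·y_{i+1} − x_{i+1}·y_i:
  60, 118, 54  ⇒  2A = 232, A = 116.
Then Σ (x_i + x_{i+1})·c_i = -1624, so x̄ = -1624 / (6·116) = -7/3.

-7/3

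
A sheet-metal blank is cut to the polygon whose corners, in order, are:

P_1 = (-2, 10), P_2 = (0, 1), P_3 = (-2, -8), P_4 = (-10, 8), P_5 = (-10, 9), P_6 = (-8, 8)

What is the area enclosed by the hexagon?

Apply the shoelace (surveyor's) formula: 2A = Σ (x_i·y_{i+1} − x_{i+1}·y_i), indices taken mod 6.
Σ = (-2) + (2) + (-96) + (-10) + (-8) + (-64) = -178
Area = |Σ|/2 = 89.

89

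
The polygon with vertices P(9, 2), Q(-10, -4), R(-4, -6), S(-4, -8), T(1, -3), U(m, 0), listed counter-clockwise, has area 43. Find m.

6

Write out the shoelace sum; only the two edges meeting at U involve m:
2·Area = [(1·0 − m·(-3)) + (m·2 − 9·0)] + 56
       = 5·m + 56 = 86
⇒ m = 6.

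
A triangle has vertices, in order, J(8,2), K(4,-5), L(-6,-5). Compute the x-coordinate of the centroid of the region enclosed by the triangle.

Apply the shoelace (surveyor's) formula. First the cross-terms c_i = x_i·y_{i+1} − x_{i+1}·y_i:
  -48, -50, 28  ⇒  2A = -70, A = -35.
Then Σ (x_i + x_{i+1})·c_i = -420, so x̄ = -420 / (6·(-35)) = 2.

2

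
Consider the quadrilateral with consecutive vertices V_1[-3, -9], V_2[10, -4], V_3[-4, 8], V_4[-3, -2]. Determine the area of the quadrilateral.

Σ = (102) + (64) + (32) + (21) = 219
Area = |Σ|/2 = 109.5.

109.5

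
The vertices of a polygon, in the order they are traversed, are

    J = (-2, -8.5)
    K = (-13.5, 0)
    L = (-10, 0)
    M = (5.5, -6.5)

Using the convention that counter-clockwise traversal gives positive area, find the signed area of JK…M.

Apply Gauss's area formula: 2A = Σ (x_i·y_{i+1} − x_{i+1}·y_i), indices taken mod 4.
J→K: (-2)(0) − (-13.5)(-8.5) = -114.75
K→L: (-13.5)(0) − (-10)(0) = 0
L→M: (-10)(-6.5) − (5.5)(0) = 65
M→J: (5.5)(-8.5) − (-2)(-6.5) = -59.75
Σ = -109.5
Signed area = Σ/2 = -54.75 (negative ⇒ clockwise traversal).

-54.75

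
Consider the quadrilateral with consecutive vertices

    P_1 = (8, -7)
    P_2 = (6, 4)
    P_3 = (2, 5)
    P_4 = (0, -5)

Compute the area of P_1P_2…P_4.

Apply the shoelace formula: 2A = Σ (x_i·y_{i+1} − x_{i+1}·y_i), indices taken mod 4.
Σ = (74) + (22) + (-10) + (40) = 126
Area = |Σ|/2 = 63.

63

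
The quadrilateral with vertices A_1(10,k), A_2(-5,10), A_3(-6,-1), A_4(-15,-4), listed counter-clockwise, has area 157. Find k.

-10

The doubled signed area Σ (x_i y_{i+1} − x_{i+1} y_i) is linear in k.
With k=0 it equals 214; the coefficient of k is -10 (from the two edges through A_1).
So -10·k + 214 = 2·157 = 314 ⇒ k = -10.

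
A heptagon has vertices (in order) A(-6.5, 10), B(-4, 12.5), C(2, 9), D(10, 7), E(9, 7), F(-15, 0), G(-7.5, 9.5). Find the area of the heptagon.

111

Σ = (-41.25) + (-61) + (-76) + (7) + (105) + (-142.5) + (-13.25) = -222
Area = |Σ|/2 = 111.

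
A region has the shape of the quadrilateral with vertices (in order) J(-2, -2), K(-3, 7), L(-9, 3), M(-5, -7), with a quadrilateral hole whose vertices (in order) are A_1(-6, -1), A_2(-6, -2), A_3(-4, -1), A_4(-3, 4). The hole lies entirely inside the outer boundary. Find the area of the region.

48

Outer boundary:
Σ = (-20) + (54) + (78) + (-4) = 108
Area = |Σ|/2 = 54.
Hole:
Apply the surveyor's formula: 2A = Σ (x_i·y_{i+1} − x_{i+1}·y_i), indices taken mod 4.
A_1→A_2: (-6)(-2) − (-6)(-1) = 6
A_2→A_3: (-6)(-1) − (-4)(-2) = -2
A_3→A_4: (-4)(4) − (-3)(-1) = -19
A_4→A_1: (-3)(-1) − (-6)(4) = 27
Σ = 12
Area = |Σ|/2 = 6.
Net area = 54 − 6 = 48.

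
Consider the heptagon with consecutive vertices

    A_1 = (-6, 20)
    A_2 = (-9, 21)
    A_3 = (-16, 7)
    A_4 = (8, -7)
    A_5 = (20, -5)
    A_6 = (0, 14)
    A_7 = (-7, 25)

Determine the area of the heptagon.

Cross-terms: 54, 273, 56, 100, 280, 98, 10  ⇒  Σ = 871
Area = |Σ|/2 = 435.5.

435.5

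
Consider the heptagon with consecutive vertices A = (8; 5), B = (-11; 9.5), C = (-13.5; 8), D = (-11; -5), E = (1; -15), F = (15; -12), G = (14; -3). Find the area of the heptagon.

Apply the surveyor's formula: 2A = Σ (x_i·y_{i+1} − x_{i+1}·y_i), indices taken mod 7.
Σ = (131) + (40.25) + (155.5) + (170) + (213) + (123) + (94) = 926.75
Area = |Σ|/2 = 463.375.

463.375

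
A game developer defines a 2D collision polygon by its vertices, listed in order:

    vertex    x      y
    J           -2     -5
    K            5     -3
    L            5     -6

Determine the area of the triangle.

10.5

Σ = (31) + (-15) + (-37) = -21
Area = |Σ|/2 = 10.5.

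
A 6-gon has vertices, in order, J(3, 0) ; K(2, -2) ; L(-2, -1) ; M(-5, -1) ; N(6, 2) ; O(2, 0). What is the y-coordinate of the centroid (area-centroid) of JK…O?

Apply the surveyor's formula. First the cross-terms c_i = x_i·y_{i+1} − x_{i+1}·y_i:
  -6, -6, -3, -4, -4, 0  ⇒  2A = -23, A = -11.5.
Then Σ (y_i + y_{i+1})·c_i = 24, so ȳ = 24 / (6·(-11.5)) = -8/23.

-8/23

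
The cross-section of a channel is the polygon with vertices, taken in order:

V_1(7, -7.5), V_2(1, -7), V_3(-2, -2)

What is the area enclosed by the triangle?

14.25

Apply the surveyor's formula: 2A = Σ (x_i·y_{i+1} − x_{i+1}·y_i), indices taken mod 3.
V_1→V_2: (7)(-7) − (1)(-7.5) = -41.5
V_2→V_3: (1)(-2) − (-2)(-7) = -16
V_3→V_1: (-2)(-7.5) − (7)(-2) = 29
Σ = -28.5
Area = |Σ|/2 = 14.25.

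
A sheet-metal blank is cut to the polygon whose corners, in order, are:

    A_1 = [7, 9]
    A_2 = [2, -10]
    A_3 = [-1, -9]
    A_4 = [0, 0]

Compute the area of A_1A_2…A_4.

58

A_1→A_2: (7)(-10) − (2)(9) = -88
A_2→A_3: (2)(-9) − (-1)(-10) = -28
A_3→A_4: (-1)(0) − (0)(-9) = 0
A_4→A_1: (0)(9) − (7)(0) = 0
Σ = -116
Area = |Σ|/2 = 58.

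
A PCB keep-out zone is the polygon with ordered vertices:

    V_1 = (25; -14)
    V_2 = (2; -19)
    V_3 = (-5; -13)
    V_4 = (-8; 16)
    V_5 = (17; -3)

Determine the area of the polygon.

Σ = (-447) + (-121) + (-184) + (-248) + (-163) = -1163
Area = |Σ|/2 = 581.5.

581.5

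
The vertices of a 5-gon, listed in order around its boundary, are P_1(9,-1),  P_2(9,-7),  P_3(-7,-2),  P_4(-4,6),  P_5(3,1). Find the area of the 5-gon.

102.5

Apply the surveyor's formula: 2A = Σ (x_i·y_{i+1} − x_{i+1}·y_i), indices taken mod 5.
Σ = (-54) + (-67) + (-50) + (-22) + (-12) = -205
Area = |Σ|/2 = 102.5.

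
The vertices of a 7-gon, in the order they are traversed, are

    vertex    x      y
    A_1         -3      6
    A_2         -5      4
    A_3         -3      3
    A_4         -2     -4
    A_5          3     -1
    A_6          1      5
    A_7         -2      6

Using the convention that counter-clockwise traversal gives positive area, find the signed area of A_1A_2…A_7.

42.5

Apply the shoelace (surveyor's) formula: 2A = Σ (x_i·y_{i+1} − x_{i+1}·y_i), indices taken mod 7.
Σ = (18) + (-3) + (18) + (14) + (16) + (16) + (6) = 85
Signed area = Σ/2 = 42.5 (positive ⇒ counter-clockwise traversal).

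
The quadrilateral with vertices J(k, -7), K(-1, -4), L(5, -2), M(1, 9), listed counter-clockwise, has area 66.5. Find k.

The doubled signed area Σ (x_i y_{i+1} − x_{i+1} y_i) is linear in k.
With k=0 it equals 55; the coefficient of k is -13 (from the two edges through J).
So -13·k + 55 = 2·66.5 = 133 ⇒ k = -6.

-6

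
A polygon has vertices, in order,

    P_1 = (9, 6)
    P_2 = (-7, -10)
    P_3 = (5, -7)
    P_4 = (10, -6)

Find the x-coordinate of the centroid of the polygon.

824/205

Apply Gauss's area formula. First the cross-terms c_i = x_i·y_{i+1} − x_{i+1}·y_i:
  -48, 99, 40, 114  ⇒  2A = 205, A = 102.5.
Then Σ (x_i + x_{i+1})·c_i = 2472, so x̄ = 2472 / (6·102.5) = 824/205.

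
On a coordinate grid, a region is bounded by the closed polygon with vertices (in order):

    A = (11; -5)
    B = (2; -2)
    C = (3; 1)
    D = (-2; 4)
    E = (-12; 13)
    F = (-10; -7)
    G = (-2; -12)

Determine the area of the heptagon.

247

Apply Gauss's area formula: 2A = Σ (x_i·y_{i+1} − x_{i+1}·y_i), indices taken mod 7.
A→B: (11)(-2) − (2)(-5) = -12
B→C: (2)(1) − (3)(-2) = 8
C→D: (3)(4) − (-2)(1) = 14
D→E: (-2)(13) − (-12)(4) = 22
E→F: (-12)(-7) − (-10)(13) = 214
F→G: (-10)(-12) − (-2)(-7) = 106
G→A: (-2)(-5) − (11)(-12) = 142
Σ = 494
Area = |Σ|/2 = 247.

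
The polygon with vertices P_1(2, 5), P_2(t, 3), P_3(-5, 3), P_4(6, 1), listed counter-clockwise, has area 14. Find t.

Write out the shoelace sum; only the two edges meeting at P_2 involve t:
2·Area = [(2·3 − t·5) + (t·3 − (-5)·3)] + 5
       = -2·t + 26 = 28
⇒ t = -1.

-1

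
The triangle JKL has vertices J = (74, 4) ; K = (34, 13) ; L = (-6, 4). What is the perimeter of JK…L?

162

|JK| = √((-40)² + (9)²) = √1681 = 41
|KL| = √((-40)² + (-9)²) = √1681 = 41
|LJ| = √((80)² + (0)²) = √6400 = 80
Perimeter = 41 + 41 + 80 = 162.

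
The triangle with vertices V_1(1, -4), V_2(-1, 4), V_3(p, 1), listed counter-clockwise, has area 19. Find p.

The doubled signed area Σ (x_i y_{i+1} − x_{i+1} y_i) is linear in p.
With p=0 it equals -2; the coefficient of p is -8 (from the two edges through V_3).
So -8·p + -2 = 2·19 = 38 ⇒ p = -5.

-5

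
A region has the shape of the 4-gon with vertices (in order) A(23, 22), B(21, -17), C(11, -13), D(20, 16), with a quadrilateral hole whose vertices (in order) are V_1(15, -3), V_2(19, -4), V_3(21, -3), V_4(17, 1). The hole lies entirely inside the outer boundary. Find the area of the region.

200.5

Outer boundary:
Cross-terms: -853, -86, 436, 72  ⇒  Σ = -431
Area = |Σ|/2 = 215.5.
Hole:
Σ = (-3) + (27) + (72) + (-66) = 30
Area = |Σ|/2 = 15.
Net area = 215.5 − 15 = 200.5.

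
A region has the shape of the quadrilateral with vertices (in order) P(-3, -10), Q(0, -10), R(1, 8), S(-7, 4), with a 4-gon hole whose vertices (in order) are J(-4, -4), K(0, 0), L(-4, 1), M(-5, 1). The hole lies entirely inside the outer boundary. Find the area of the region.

Outer boundary:
Apply the shoelace (surveyor's) formula: 2A = Σ (x_i·y_{i+1} − x_{i+1}·y_i), indices taken mod 4.
P→Q: (-3)(-10) − (0)(-10) = 30
Q→R: (0)(8) − (1)(-10) = 10
R→S: (1)(4) − (-7)(8) = 60
S→P: (-7)(-10) − (-3)(4) = 82
Σ = 182
Area = |Σ|/2 = 91.
Hole:
J→K: (-4)(0) − (0)(-4) = 0
K→L: (0)(1) − (-4)(0) = 0
L→M: (-4)(1) − (-5)(1) = 1
M→J: (-5)(-4) − (-4)(1) = 24
Σ = 25
Area = |Σ|/2 = 12.5.
Net area = 91 − 12.5 = 78.5.

78.5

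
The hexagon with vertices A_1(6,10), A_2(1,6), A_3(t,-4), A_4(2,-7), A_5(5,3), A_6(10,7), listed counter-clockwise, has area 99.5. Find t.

-5

Write out the shoelace sum; only the two edges meeting at A_3 involve t:
2·Area = [(1·(-4) − t·6) + (t·(-7) − 2·(-4))] + 130
       = -13·t + 134 = 199
⇒ t = -5.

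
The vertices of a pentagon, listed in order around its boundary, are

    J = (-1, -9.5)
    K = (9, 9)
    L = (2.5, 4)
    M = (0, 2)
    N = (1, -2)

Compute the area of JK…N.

40.75

Apply the shoelace (surveyor's) formula: 2A = Σ (x_i·y_{i+1} − x_{i+1}·y_i), indices taken mod 5.
J→K: (-1)(9) − (9)(-9.5) = 76.5
K→L: (9)(4) − (2.5)(9) = 13.5
L→M: (2.5)(2) − (0)(4) = 5
M→N: (0)(-2) − (1)(2) = -2
N→J: (1)(-9.5) − (-1)(-2) = -11.5
Σ = 81.5
Area = |Σ|/2 = 40.75.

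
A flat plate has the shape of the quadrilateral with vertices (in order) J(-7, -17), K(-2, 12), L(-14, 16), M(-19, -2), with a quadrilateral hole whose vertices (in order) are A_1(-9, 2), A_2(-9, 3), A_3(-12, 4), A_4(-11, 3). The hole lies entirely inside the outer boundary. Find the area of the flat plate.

327.5

Outer boundary:
Apply the shoelace (surveyor's) formula: 2A = Σ (x_i·y_{i+1} − x_{i+1}·y_i), indices taken mod 4.
Cross-terms: -118, 136, 332, 309  ⇒  Σ = 659
Area = |Σ|/2 = 329.5.
Hole:
Apply the shoelace (surveyor's) formula: 2A = Σ (x_i·y_{i+1} − x_{i+1}·y_i), indices taken mod 4.
A_1→A_2: (-9)(3) − (-9)(2) = -9
A_2→A_3: (-9)(4) − (-12)(3) = 0
A_3→A_4: (-12)(3) − (-11)(4) = 8
A_4→A_1: (-11)(2) − (-9)(3) = 5
Σ = 4
Area = |Σ|/2 = 2.
Net area = 329.5 − 2 = 327.5.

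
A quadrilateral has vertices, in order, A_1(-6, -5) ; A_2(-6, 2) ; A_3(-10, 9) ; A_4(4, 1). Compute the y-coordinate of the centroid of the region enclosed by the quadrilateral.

Apply the shoelace formula. First the cross-terms c_i = x_i·y_{i+1} − x_{i+1}·y_i:
  -42, -34, -46, -14  ⇒  2A = -136, A = -68.
Then Σ (y_i + y_{i+1})·c_i = -652, so ȳ = -652 / (6·(-68)) = 163/102.

163/102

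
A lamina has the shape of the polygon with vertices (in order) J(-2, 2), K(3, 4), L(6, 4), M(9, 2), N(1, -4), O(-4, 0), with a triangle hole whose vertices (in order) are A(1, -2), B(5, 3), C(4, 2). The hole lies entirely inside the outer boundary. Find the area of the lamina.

Outer boundary:
Apply the shoelace formula: 2A = Σ (x_i·y_{i+1} − x_{i+1}·y_i), indices taken mod 6.
J→K: (-2)(4) − (3)(2) = -14
K→L: (3)(4) − (6)(4) = -12
L→M: (6)(2) − (9)(4) = -24
M→N: (9)(-4) − (1)(2) = -38
N→O: (1)(0) − (-4)(-4) = -16
O→J: (-4)(2) − (-2)(0) = -8
Σ = -112
Area = |Σ|/2 = 56.
Hole:
Σ = (13) + (-2) + (-10) = 1
Area = |Σ|/2 = 0.5.
Net area = 56 − 0.5 = 55.5.

55.5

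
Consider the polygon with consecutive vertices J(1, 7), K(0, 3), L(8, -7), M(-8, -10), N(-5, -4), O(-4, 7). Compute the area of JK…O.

Apply the shoelace formula: 2A = Σ (x_i·y_{i+1} − x_{i+1}·y_i), indices taken mod 6.
Cross-terms: 3, -24, -136, -18, -51, -35  ⇒  Σ = -261
Area = |Σ|/2 = 130.5.

130.5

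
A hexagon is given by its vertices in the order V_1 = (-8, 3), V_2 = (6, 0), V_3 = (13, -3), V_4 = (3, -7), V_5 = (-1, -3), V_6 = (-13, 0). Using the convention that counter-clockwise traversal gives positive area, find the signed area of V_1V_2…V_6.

Cross-terms: -18, -18, -82, -16, -39, -39  ⇒  Σ = -212
Signed area = Σ/2 = -106 (negative ⇒ clockwise traversal).

-106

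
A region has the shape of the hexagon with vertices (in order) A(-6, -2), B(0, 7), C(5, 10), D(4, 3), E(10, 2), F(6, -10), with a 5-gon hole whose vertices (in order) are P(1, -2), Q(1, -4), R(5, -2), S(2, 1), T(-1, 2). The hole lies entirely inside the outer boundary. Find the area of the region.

139

Outer boundary:
Apply the shoelace (surveyor's) formula: 2A = Σ (x_i·y_{i+1} − x_{i+1}·y_i), indices taken mod 6.
Cross-terms: -42, -35, -25, -22, -112, -72  ⇒  Σ = -308
Area = |Σ|/2 = 154.
Hole:
P→Q: (1)(-4) − (1)(-2) = -2
Q→R: (1)(-2) − (5)(-4) = 18
R→S: (5)(1) − (2)(-2) = 9
S→T: (2)(2) − (-1)(1) = 5
T→P: (-1)(-2) − (1)(2) = 0
Σ = 30
Area = |Σ|/2 = 15.
Net area = 154 − 15 = 139.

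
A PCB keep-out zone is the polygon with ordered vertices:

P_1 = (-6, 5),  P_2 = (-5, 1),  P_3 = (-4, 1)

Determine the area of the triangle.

P_1→P_2: (-6)(1) − (-5)(5) = 19
P_2→P_3: (-5)(1) − (-4)(1) = -1
P_3→P_1: (-4)(5) − (-6)(1) = -14
Σ = 4
Area = |Σ|/2 = 2.

2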